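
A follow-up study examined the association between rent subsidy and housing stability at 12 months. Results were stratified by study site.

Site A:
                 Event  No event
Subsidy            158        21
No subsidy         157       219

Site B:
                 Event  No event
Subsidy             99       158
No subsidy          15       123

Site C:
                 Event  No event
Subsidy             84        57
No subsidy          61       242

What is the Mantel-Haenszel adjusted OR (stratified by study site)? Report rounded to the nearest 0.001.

OR_MH = Σ(aᵢdᵢ/nᵢ) / Σ(bᵢcᵢ/nᵢ), where nᵢ is the stratum total.
Stratum 1 (Site A): n = 555; a·d/n = 158·219/555 = 62.3459; b·c/n = 21·157/555 = 5.9405
Stratum 2 (Site B): n = 395; a·d/n = 99·123/395 = 30.8278; b·c/n = 158·15/395 = 6.0000
Stratum 3 (Site C): n = 444; a·d/n = 84·242/444 = 45.7838; b·c/n = 57·61/444 = 7.8311
OR_MH = (62.3459 + 30.8278 + 45.7838) / (5.9405 + 6.0000 + 7.8311) = 138.9576 / 19.7716 = 7.02813

7.028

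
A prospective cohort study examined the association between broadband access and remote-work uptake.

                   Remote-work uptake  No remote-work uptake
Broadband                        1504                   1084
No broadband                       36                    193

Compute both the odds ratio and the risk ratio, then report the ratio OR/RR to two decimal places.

Cells: a = 1504, b = 1084, c = 36, d = 193.
OR = (1504·193)/(1084·36) = 290272/39024 = 7.43829
Risk in exposed = 1504/2588 = 0.58114; risk in unexposed = 36/229 = 0.15721; RR = 3.69672
OR/RR = 7.43829 / 3.69672 = 2.01213
The outcome is not rare, so the OR lies further from 1 than the RR.

2.01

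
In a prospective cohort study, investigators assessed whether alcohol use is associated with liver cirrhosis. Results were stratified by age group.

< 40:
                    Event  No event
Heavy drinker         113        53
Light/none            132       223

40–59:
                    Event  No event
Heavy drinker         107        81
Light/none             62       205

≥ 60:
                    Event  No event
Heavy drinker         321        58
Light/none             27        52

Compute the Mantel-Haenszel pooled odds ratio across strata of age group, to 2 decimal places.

4.77

OR_MH = Σ(aᵢdᵢ/nᵢ) / Σ(bᵢcᵢ/nᵢ), where nᵢ is the stratum total.
Stratum 1 (< 40): n = 521; a·d/n = 113·223/521 = 48.3666; b·c/n = 53·132/521 = 13.4280
Stratum 2 (40–59): n = 455; a·d/n = 107·205/455 = 48.2088; b·c/n = 81·62/455 = 11.0374
Stratum 3 (≥ 60): n = 458; a·d/n = 321·52/458 = 36.4454; b·c/n = 58·27/458 = 3.4192
OR_MH = (48.3666 + 48.2088 + 36.4454) / (13.4280 + 11.0374 + 3.4192) = 133.0208 / 27.8846 = 4.77040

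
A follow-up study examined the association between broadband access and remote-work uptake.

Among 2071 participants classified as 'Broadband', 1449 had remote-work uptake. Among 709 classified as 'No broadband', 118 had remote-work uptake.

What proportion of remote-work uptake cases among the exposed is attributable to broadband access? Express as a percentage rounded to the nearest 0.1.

From the description: a = 1449, b = 622, c = 118, d = 591.
Risk in exposed = 1449/2071 = 0.69966; risk in unexposed = 118/709 = 0.16643.
RR = 0.69966/0.16643 = 4.20390
AR% = (RR − 1)/RR × 100 = (4.20390 − 1)/4.20390 × 100 = 76.2126%

76.2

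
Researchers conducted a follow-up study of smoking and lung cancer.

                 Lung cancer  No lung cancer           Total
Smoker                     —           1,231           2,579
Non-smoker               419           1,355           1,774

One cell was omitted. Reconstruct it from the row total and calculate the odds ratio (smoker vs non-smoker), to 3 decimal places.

The missing cell is in the exposed row: 2579 − 1231 = 1348.
So a = 1348, b = 1231, c = 419, d = 1355.
OR = (a·d)/(b·c) = (1348 × 1355) / (1231 × 419) = 1826540 / 515789 = 3.54125

3.541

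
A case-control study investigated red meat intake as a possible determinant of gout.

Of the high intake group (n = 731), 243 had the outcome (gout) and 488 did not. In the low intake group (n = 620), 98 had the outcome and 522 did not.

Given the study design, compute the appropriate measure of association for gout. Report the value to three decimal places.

2.652

From the description: a = 243, b = 488, c = 98, d = 522.
This is a case-control study: participants were sampled on outcome status, so risks in the source population cannot be estimated directly — relative risk is not valid here. The odds ratio is the appropriate measure.
OR = (a·d)/(b·c) = (243 × 522) / (488 × 98) = 126846 / 47824 = 2.65235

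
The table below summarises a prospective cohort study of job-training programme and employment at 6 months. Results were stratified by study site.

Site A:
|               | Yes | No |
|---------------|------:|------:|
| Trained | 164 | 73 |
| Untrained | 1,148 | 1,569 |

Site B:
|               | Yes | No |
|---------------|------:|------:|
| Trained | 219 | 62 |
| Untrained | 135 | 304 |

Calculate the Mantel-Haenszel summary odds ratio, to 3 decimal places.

OR_MH = Σ(aᵢdᵢ/nᵢ) / Σ(bᵢcᵢ/nᵢ), where nᵢ is the stratum total.
Stratum 1 (Site A): n = 2954; a·d/n = 164·1569/2954 = 87.1077; b·c/n = 73·1148/2954 = 28.3697
Stratum 2 (Site B): n = 720; a·d/n = 219·304/720 = 92.4667; b·c/n = 62·135/720 = 11.6250
OR_MH = (87.1077 + 92.4667) / (28.3697 + 11.6250) = 179.5743 / 39.9947 = 4.48996

4.490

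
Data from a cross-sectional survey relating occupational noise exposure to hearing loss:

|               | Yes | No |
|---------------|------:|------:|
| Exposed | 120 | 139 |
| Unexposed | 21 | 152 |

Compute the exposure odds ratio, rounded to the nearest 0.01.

Cells: a = 120, b = 139, c = 21, d = 152.
OR = (a·d)/(b·c) = (120 × 152) / (139 × 21) = 18240 / 2919 = 6.24872
The odds of hearing loss are about 6.25 times as high in the exposed group.

6.25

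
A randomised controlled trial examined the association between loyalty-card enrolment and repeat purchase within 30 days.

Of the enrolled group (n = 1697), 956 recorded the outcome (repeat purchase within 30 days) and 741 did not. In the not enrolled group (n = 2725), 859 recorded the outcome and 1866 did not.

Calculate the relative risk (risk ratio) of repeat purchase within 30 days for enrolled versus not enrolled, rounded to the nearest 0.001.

1.787

From the description: a = 956, b = 741, c = 859, d = 1866.
Risk in exposed = 956/1697 = 0.56335; risk in unexposed = 859/2725 = 0.31523.
RR = 0.56335 / 0.31523 = 1.78710
The risk among the exposed is 1.79 times that among the unexposed.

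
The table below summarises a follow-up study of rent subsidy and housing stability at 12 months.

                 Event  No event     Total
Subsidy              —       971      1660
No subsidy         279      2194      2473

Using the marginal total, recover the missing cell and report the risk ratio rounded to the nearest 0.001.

3.679

The missing cell is in the exposed row: 1660 − 971 = 689.
So a = 689, b = 971, c = 279, d = 2194.
RR = [a/(a+b)] / [c/(c+d)] = (689/1660) / (279/2473) = 0.41506/0.11282 = 3.67901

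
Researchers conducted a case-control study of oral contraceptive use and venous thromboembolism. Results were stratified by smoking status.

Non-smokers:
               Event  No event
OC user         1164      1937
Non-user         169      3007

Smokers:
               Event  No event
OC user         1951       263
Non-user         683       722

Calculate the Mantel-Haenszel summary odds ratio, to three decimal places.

9.302

OR_MH = Σ(aᵢdᵢ/nᵢ) / Σ(bᵢcᵢ/nᵢ), where nᵢ is the stratum total.
Stratum 1 (Non-smokers): n = 6277; a·d/n = 1164·3007/6277 = 557.6148; b·c/n = 1937·169/6277 = 52.1512
Stratum 2 (Smokers): n = 3619; a·d/n = 1951·722/3619 = 389.2296; b·c/n = 263·683/3619 = 49.6350
OR_MH = (557.6148 + 389.2296) / (52.1512 + 49.6350) = 946.8444 / 101.7862 = 9.30229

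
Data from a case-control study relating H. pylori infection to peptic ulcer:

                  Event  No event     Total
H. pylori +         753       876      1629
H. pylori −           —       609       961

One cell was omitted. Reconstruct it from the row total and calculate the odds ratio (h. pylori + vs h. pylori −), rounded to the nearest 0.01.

1.49

The missing cell is in the unexposed row: 961 − 609 = 352.
So a = 753, b = 876, c = 352, d = 609.
OR = (a·d)/(b·c) = (753 × 609) / (876 × 352) = 458577 / 308352 = 1.48719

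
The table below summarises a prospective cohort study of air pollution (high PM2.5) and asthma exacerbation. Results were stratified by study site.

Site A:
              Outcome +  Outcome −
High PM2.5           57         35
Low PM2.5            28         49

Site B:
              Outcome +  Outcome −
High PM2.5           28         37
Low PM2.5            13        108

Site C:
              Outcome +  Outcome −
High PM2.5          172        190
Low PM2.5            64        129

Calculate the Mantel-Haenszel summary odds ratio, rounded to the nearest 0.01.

2.40

OR_MH = Σ(aᵢdᵢ/nᵢ) / Σ(bᵢcᵢ/nᵢ), where nᵢ is the stratum total.
Stratum 1 (Site A): n = 169; a·d/n = 57·49/169 = 16.5266; b·c/n = 35·28/169 = 5.7988
Stratum 2 (Site B): n = 186; a·d/n = 28·108/186 = 16.2581; b·c/n = 37·13/186 = 2.5860
Stratum 3 (Site C): n = 555; a·d/n = 172·129/555 = 39.9784; b·c/n = 190·64/555 = 21.9099
OR_MH = (16.5266 + 16.2581 + 39.9784) / (5.7988 + 2.5860 + 21.9099) = 72.7631 / 30.2947 = 2.40184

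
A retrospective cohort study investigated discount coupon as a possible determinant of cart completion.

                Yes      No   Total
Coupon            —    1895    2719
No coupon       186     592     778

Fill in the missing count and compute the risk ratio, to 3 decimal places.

1.268

The missing cell is in the exposed row: 2719 − 1895 = 824.
So a = 824, b = 1895, c = 186, d = 592.
RR = [a/(a+b)] / [c/(c+d)] = (824/2719) / (186/778) = 0.30305/0.23907 = 1.26761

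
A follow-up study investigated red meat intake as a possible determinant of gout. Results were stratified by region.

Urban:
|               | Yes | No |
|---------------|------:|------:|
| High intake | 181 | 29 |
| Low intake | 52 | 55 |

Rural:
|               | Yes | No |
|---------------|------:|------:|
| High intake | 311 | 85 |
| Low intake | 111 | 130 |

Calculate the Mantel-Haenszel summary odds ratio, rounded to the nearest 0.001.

4.848

OR_MH = Σ(aᵢdᵢ/nᵢ) / Σ(bᵢcᵢ/nᵢ), where nᵢ is the stratum total.
Stratum 1 (Urban): n = 317; a·d/n = 181·55/317 = 31.4038; b·c/n = 29·52/317 = 4.7571
Stratum 2 (Rural): n = 637; a·d/n = 311·130/637 = 63.4694; b·c/n = 85·111/637 = 14.8116
OR_MH = (31.4038 + 63.4694) / (4.7571 + 14.8116) = 94.8732 / 19.5687 = 4.84821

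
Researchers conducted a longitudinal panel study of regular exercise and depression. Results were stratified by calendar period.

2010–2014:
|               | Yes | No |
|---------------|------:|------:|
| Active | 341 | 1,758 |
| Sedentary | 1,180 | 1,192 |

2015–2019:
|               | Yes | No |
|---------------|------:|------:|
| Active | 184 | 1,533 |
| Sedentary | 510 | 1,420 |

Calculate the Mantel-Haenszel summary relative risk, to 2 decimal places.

RR_MH = Σ(aᵢ·n₀ᵢ/nᵢ) / Σ(cᵢ·n₁ᵢ/nᵢ), with n₁ᵢ = aᵢ+bᵢ (exposed), n₀ᵢ = cᵢ+dᵢ (unexposed), nᵢ = n₁ᵢ+n₀ᵢ.
Stratum 1 (2010–2014): n₁ = 2099, n₀ = 2372, n = 4471; a·n₀/n = 341·2372/4471 = 180.9108; c·n₁/n = 1180·2099/4471 = 553.9745
Stratum 2 (2015–2019): n₁ = 1717, n₀ = 1930, n = 3647; a·n₀/n = 184·1930/3647 = 97.3732; c·n₁/n = 510·1717/3647 = 240.1069
RR_MH = (180.9108 + 97.3732) / (553.9745 + 240.1069) = 278.2839 / 794.0814 = 0.35045

0.35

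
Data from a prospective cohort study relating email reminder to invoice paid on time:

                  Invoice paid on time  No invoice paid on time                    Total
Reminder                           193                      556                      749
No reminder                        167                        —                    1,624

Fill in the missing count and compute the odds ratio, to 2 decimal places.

3.03

The missing cell is in the unexposed row: 1624 − 167 = 1457.
So a = 193, b = 556, c = 167, d = 1457.
OR = (a·d)/(b·c) = (193 × 1457) / (556 × 167) = 281201 / 92852 = 3.02849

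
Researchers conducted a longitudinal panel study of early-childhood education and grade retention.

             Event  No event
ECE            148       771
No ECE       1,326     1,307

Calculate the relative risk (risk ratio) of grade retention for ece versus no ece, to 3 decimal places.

0.320

Cells: a = 148, b = 771, c = 1326, d = 1307.
Risk in exposed = 148/919 = 0.16104; risk in unexposed = 1326/2633 = 0.50361.
RR = 0.16104 / 0.50361 = 0.31978
The risk is 68% lower among the exposed than among the unexposed.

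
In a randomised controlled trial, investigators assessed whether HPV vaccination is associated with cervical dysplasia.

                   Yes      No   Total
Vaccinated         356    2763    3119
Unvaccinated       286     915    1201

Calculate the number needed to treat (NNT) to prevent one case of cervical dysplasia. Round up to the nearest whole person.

9

Risk in treated group = 356/3119 = 0.11414; risk in control = 286/1201 = 0.23813.
Absolute risk reduction = 0.23813 − 0.11414 = 0.12400
NNT = 1 / ARR = 1 / 0.12400 = 8.065 → round up → 9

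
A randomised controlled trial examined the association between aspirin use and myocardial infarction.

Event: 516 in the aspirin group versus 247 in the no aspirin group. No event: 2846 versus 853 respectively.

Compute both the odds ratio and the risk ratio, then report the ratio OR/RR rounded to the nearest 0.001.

0.916

From the description: a = 516, b = 2846, c = 247, d = 853.
OR = (516·853)/(2846·247) = 440148/702962 = 0.62613
Risk in exposed = 516/3362 = 0.15348; risk in unexposed = 247/1100 = 0.22455; RR = 0.68351
OR/RR = 0.62613 / 0.68351 = 0.91605
The outcome is not rare, so the OR lies further from 1 than the RR.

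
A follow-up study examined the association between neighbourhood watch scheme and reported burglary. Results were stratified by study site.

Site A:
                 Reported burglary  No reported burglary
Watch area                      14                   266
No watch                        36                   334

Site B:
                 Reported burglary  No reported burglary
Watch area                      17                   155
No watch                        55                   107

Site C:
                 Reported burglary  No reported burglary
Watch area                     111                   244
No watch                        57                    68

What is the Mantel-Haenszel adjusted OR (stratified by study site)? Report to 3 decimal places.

OR_MH = Σ(aᵢdᵢ/nᵢ) / Σ(bᵢcᵢ/nᵢ), where nᵢ is the stratum total.
Stratum 1 (Site A): n = 650; a·d/n = 14·334/650 = 7.1938; b·c/n = 266·36/650 = 14.7323
Stratum 2 (Site B): n = 334; a·d/n = 17·107/334 = 5.4461; b·c/n = 155·55/334 = 25.5240
Stratum 3 (Site C): n = 480; a·d/n = 111·68/480 = 15.7250; b·c/n = 244·57/480 = 28.9750
OR_MH = (7.1938 + 5.4461 + 15.7250) / (14.7323 + 25.5240 + 28.9750) = 28.3650 / 69.2313 = 0.40971

0.410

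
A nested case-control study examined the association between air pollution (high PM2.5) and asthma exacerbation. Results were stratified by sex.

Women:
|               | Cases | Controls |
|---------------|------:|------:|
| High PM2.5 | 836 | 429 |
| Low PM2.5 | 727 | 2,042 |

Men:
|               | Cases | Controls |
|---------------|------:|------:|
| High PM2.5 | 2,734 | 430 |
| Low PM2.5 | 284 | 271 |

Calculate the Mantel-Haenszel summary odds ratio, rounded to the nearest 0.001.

OR_MH = Σ(aᵢdᵢ/nᵢ) / Σ(bᵢcᵢ/nᵢ), where nᵢ is the stratum total.
Stratum 1 (Women): n = 4034; a·d/n = 836·2042/4034 = 423.1810; b·c/n = 429·727/4034 = 77.3136
Stratum 2 (Men): n = 3719; a·d/n = 2734·271/3719 = 199.2240; b·c/n = 430·284/3719 = 32.8368
OR_MH = (423.1810 + 199.2240) / (77.3136 + 32.8368) = 622.4049 / 110.1504 = 5.65050

5.651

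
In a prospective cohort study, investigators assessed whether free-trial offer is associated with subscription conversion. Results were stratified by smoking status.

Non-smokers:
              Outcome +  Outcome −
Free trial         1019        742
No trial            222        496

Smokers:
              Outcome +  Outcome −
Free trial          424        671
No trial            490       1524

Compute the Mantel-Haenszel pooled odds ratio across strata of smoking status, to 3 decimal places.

2.391

OR_MH = Σ(aᵢdᵢ/nᵢ) / Σ(bᵢcᵢ/nᵢ), where nᵢ is the stratum total.
Stratum 1 (Non-smokers): n = 2479; a·d/n = 1019·496/2479 = 203.8822; b·c/n = 742·222/2479 = 66.4478
Stratum 2 (Smokers): n = 3109; a·d/n = 424·1524/3109 = 207.8405; b·c/n = 671·490/3109 = 105.7543
OR_MH = (203.8822 + 207.8405) / (66.4478 + 105.7543) = 411.7227 / 172.2020 = 2.39093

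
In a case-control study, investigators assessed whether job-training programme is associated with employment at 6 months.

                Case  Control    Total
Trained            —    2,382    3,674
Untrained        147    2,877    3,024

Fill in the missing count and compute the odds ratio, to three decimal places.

10.616

The missing cell is in the exposed row: 3674 − 2382 = 1292.
So a = 1292, b = 2382, c = 147, d = 2877.
OR = (a·d)/(b·c) = (1292 × 2877) / (2382 × 147) = 3717084 / 350154 = 10.61557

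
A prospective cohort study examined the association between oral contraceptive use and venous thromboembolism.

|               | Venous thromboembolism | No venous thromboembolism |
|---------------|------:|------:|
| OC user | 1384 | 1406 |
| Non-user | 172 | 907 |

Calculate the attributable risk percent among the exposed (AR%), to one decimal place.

Cells: a = 1384, b = 1406, c = 172, d = 907.
Risk in exposed = 1384/2790 = 0.49606; risk in unexposed = 172/1079 = 0.15941.
RR = 0.49606/0.15941 = 3.11189
AR% = (RR − 1)/RR × 100 = (3.11189 − 1)/3.11189 × 100 = 67.8652%

67.9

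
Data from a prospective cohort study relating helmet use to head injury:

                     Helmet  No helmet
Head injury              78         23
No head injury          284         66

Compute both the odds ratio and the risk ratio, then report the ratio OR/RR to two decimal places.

0.95

Reading the table with exposure as columns: a = 78 (Helmet, case), b = 284 (Helmet, non-case), c = 23 (No helmet, case), d = 66.
OR = (78·66)/(284·23) = 5148/6532 = 0.78812
Risk in exposed = 78/362 = 0.21547; risk in unexposed = 23/89 = 0.25843; RR = 0.83377
OR/RR = 0.78812 / 0.83377 = 0.94524
The outcome is not rare, so the OR lies further from 1 than the RR.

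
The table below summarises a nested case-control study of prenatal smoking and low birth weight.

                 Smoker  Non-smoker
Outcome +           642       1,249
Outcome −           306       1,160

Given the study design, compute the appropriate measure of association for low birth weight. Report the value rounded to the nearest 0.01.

Reading the table with exposure as columns: a = 642 (Smoker, case), b = 306 (Smoker, non-case), c = 1249 (Non-smoker, case), d = 1160.
This is a nested case-control study: participants were sampled on outcome status, so risks in the source population cannot be estimated directly — relative risk is not valid here. The odds ratio is the appropriate measure.
OR = (a·d)/(b·c) = (642 × 1160) / (306 × 1249) = 744720 / 382194 = 1.94854

1.95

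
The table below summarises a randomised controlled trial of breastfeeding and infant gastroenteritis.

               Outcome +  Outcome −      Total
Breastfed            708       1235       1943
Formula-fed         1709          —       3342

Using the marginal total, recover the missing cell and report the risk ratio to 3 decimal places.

0.713

The missing cell is in the unexposed row: 3342 − 1709 = 1633.
So a = 708, b = 1235, c = 1709, d = 1633.
RR = [a/(a+b)] / [c/(c+d)] = (708/1943) / (1709/3342) = 0.36438/0.51137 = 0.71257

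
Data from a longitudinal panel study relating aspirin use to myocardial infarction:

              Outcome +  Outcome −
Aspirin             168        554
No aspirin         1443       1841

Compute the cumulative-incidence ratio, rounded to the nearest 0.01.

0.53

Cells: a = 168, b = 554, c = 1443, d = 1841.
Risk in exposed = 168/722 = 0.23269; risk in unexposed = 1443/3284 = 0.43940.
RR = 0.23269 / 0.43940 = 0.52955
The risk is 47% lower among the exposed than among the unexposed.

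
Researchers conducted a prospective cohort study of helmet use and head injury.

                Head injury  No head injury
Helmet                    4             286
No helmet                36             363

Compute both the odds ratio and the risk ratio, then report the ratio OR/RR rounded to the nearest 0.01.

0.92

Cells: a = 4, b = 286, c = 36, d = 363.
OR = (4·363)/(286·36) = 1452/10296 = 0.14103
Risk in exposed = 4/290 = 0.01379; risk in unexposed = 36/399 = 0.09023; RR = 0.15287
OR/RR = 0.14103 / 0.15287 = 0.92250
The outcome is rare in both groups, so OR ≈ RR (ratio near 1).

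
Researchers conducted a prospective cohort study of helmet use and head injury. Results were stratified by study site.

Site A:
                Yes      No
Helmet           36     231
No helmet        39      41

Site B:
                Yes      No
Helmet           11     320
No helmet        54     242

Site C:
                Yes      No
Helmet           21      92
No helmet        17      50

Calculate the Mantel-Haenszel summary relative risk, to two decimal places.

0.31

RR_MH = Σ(aᵢ·n₀ᵢ/nᵢ) / Σ(cᵢ·n₁ᵢ/nᵢ), with n₁ᵢ = aᵢ+bᵢ (exposed), n₀ᵢ = cᵢ+dᵢ (unexposed), nᵢ = n₁ᵢ+n₀ᵢ.
Stratum 1 (Site A): n₁ = 267, n₀ = 80, n = 347; a·n₀/n = 36·80/347 = 8.2997; c·n₁/n = 39·267/347 = 30.0086
Stratum 2 (Site B): n₁ = 331, n₀ = 296, n = 627; a·n₀/n = 11·296/627 = 5.1930; c·n₁/n = 54·331/627 = 28.5072
Stratum 3 (Site C): n₁ = 113, n₀ = 67, n = 180; a·n₀/n = 21·67/180 = 7.8167; c·n₁/n = 17·113/180 = 10.6722
RR_MH = (8.2997 + 5.1930 + 7.8167) / (30.0086 + 28.5072 + 10.6722) = 21.3094 / 69.1880 = 0.30799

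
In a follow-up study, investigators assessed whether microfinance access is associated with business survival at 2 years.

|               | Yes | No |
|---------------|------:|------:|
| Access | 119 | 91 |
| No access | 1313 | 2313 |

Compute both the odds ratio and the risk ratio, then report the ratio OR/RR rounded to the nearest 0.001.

1.472

Cells: a = 119, b = 91, c = 1313, d = 2313.
OR = (119·2313)/(91·1313) = 275247/119483 = 2.30365
Risk in exposed = 119/210 = 0.56667; risk in unexposed = 1313/3626 = 0.36211; RR = 1.56491
OR/RR = 2.30365 / 1.56491 = 1.47206
The outcome is not rare, so the OR lies further from 1 than the RR.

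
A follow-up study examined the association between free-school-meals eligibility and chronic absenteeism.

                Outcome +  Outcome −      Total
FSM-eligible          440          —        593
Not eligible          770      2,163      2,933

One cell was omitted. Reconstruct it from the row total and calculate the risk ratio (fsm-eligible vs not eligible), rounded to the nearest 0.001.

2.826

The missing cell is in the exposed row: 593 − 440 = 153.
So a = 440, b = 153, c = 770, d = 2163.
RR = [a/(a+b)] / [c/(c+d)] = (440/593) / (770/2933) = 0.74199/0.26253 = 2.82631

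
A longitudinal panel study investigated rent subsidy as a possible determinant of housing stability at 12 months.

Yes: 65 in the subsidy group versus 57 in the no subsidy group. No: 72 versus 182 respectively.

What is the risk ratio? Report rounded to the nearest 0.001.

From the description: a = 65, b = 72, c = 57, d = 182.
Risk in exposed = 65/137 = 0.47445; risk in unexposed = 57/239 = 0.23849.
RR = 0.47445 / 0.23849 = 1.98937
The risk among the exposed is 1.99 times that among the unexposed.

1.989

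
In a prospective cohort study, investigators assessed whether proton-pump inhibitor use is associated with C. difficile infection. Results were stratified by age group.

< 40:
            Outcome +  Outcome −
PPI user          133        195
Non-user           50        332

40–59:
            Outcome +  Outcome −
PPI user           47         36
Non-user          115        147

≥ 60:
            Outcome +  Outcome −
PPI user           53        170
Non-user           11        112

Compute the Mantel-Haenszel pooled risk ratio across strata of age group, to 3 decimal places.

RR_MH = Σ(aᵢ·n₀ᵢ/nᵢ) / Σ(cᵢ·n₁ᵢ/nᵢ), with n₁ᵢ = aᵢ+bᵢ (exposed), n₀ᵢ = cᵢ+dᵢ (unexposed), nᵢ = n₁ᵢ+n₀ᵢ.
Stratum 1 (< 40): n₁ = 328, n₀ = 382, n = 710; a·n₀/n = 133·382/710 = 71.5577; c·n₁/n = 50·328/710 = 23.0986
Stratum 2 (40–59): n₁ = 83, n₀ = 262, n = 345; a·n₀/n = 47·262/345 = 35.6928; c·n₁/n = 115·83/345 = 27.6667
Stratum 3 (≥ 60): n₁ = 223, n₀ = 123, n = 346; a·n₀/n = 53·123/346 = 18.8410; c·n₁/n = 11·223/346 = 7.0896
RR_MH = (71.5577 + 35.6928 + 18.8410) / (23.0986 + 27.6667 + 7.0896) = 126.0915 / 57.8549 = 2.17945

2.179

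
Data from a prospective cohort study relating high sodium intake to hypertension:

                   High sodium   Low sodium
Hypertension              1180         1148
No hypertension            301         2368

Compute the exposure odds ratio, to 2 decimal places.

Reading the table with exposure as columns: a = 1180 (High sodium, case), b = 301 (High sodium, non-case), c = 1148 (Low sodium, case), d = 2368.
OR = (a·d)/(b·c) = (1180 × 2368) / (301 × 1148) = 2794240 / 345548 = 8.08640
The odds of hypertension are about 8.09 times as high in the high sodium group.

8.09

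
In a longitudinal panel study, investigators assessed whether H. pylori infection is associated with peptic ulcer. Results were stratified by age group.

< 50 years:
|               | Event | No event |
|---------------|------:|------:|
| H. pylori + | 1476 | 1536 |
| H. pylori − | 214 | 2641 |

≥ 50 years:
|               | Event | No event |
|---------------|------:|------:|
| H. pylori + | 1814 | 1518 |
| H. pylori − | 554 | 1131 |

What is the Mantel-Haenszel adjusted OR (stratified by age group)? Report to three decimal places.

4.799

OR_MH = Σ(aᵢdᵢ/nᵢ) / Σ(bᵢcᵢ/nᵢ), where nᵢ is the stratum total.
Stratum 1 (< 50 years): n = 5867; a·d/n = 1476·2641/5867 = 664.4138; b·c/n = 1536·214/5867 = 56.0259
Stratum 2 (≥ 50 years): n = 5017; a·d/n = 1814·1131/5017 = 408.9364; b·c/n = 1518·554/5017 = 167.6245
OR_MH = (664.4138 + 408.9364) / (56.0259 + 167.6245) = 1073.3503 / 223.6504 = 4.79923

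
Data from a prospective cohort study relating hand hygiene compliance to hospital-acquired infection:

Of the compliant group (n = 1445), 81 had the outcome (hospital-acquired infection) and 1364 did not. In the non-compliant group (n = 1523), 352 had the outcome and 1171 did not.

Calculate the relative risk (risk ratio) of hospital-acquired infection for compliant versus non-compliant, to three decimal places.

From the description: a = 81, b = 1364, c = 352, d = 1171.
Risk in exposed = 81/1445 = 0.05606; risk in unexposed = 352/1523 = 0.23112.
RR = 0.05606 / 0.23112 = 0.24253
The risk is 76% lower among the exposed than among the unexposed.

0.243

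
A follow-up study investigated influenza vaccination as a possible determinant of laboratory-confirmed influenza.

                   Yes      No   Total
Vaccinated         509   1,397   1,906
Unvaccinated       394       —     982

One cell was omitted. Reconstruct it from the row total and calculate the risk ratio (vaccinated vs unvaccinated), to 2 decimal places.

0.67

The missing cell is in the unexposed row: 982 − 394 = 588.
So a = 509, b = 1397, c = 394, d = 588.
RR = [a/(a+b)] / [c/(c+d)] = (509/1906) / (394/982) = 0.26705/0.40122 = 0.66560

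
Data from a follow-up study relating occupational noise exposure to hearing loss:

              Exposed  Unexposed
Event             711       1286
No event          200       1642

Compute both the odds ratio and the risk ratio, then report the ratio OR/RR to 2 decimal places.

2.55

Reading the table with exposure as columns: a = 711 (Exposed, case), b = 200 (Exposed, non-case), c = 1286 (Unexposed, case), d = 1642.
OR = (711·1642)/(200·1286) = 1167462/257200 = 4.53912
Risk in exposed = 711/911 = 0.78046; risk in unexposed = 1286/2928 = 0.43921; RR = 1.77698
OR/RR = 4.53912 / 1.77698 = 2.55441
The outcome is not rare, so the OR lies further from 1 than the RR.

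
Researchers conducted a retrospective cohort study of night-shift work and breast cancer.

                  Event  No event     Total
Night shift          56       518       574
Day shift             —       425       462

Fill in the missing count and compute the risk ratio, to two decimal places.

The missing cell is in the unexposed row: 462 − 425 = 37.
So a = 56, b = 518, c = 37, d = 425.
RR = [a/(a+b)] / [c/(c+d)] = (56/574) / (37/462) = 0.09756/0.08009 = 1.21819

1.22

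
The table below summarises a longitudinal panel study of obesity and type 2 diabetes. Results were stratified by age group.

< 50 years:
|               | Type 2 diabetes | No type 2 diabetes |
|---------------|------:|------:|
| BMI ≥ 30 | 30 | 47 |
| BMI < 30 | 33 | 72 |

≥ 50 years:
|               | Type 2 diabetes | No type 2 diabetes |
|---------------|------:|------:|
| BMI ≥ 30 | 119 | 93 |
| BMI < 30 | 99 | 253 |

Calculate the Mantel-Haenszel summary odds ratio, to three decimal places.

OR_MH = Σ(aᵢdᵢ/nᵢ) / Σ(bᵢcᵢ/nᵢ), where nᵢ is the stratum total.
Stratum 1 (< 50 years): n = 182; a·d/n = 30·72/182 = 11.8681; b·c/n = 47·33/182 = 8.5220
Stratum 2 (≥ 50 years): n = 564; a·d/n = 119·253/564 = 53.3812; b·c/n = 93·99/564 = 16.3245
OR_MH = (11.8681 + 53.3812) / (8.5220 + 16.3245) = 65.2493 / 24.8464 = 2.62610

2.626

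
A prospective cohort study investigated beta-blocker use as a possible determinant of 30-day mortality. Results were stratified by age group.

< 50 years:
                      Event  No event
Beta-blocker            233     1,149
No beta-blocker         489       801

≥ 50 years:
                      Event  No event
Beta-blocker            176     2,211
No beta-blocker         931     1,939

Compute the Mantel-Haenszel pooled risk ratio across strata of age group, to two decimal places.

RR_MH = Σ(aᵢ·n₀ᵢ/nᵢ) / Σ(cᵢ·n₁ᵢ/nᵢ), with n₁ᵢ = aᵢ+bᵢ (exposed), n₀ᵢ = cᵢ+dᵢ (unexposed), nᵢ = n₁ᵢ+n₀ᵢ.
Stratum 1 (< 50 years): n₁ = 1382, n₀ = 1290, n = 2672; a·n₀/n = 233·1290/2672 = 112.4888; c·n₁/n = 489·1382/2672 = 252.9184
Stratum 2 (≥ 50 years): n₁ = 2387, n₀ = 2870, n = 5257; a·n₀/n = 176·2870/5257 = 96.0852; c·n₁/n = 931·2387/5257 = 422.7310
RR_MH = (112.4888 + 96.0852) / (252.9184 + 422.7310) = 208.5740 / 675.6494 = 0.30870

0.31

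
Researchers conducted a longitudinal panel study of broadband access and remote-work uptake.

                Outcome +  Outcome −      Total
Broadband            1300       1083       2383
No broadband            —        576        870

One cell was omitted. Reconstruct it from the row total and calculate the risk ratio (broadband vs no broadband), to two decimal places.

The missing cell is in the unexposed row: 870 − 576 = 294.
So a = 1300, b = 1083, c = 294, d = 576.
RR = [a/(a+b)] / [c/(c+d)] = (1300/2383) / (294/870) = 0.54553/0.33793 = 1.61433

1.61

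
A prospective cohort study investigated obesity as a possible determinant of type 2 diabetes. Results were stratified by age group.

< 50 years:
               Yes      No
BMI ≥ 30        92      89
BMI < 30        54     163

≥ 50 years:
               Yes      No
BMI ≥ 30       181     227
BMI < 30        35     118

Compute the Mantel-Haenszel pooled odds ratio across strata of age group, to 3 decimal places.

OR_MH = Σ(aᵢdᵢ/nᵢ) / Σ(bᵢcᵢ/nᵢ), where nᵢ is the stratum total.
Stratum 1 (< 50 years): n = 398; a·d/n = 92·163/398 = 37.6784; b·c/n = 89·54/398 = 12.0754
Stratum 2 (≥ 50 years): n = 561; a·d/n = 181·118/561 = 38.0713; b·c/n = 227·35/561 = 14.1622
OR_MH = (37.6784 + 38.0713) / (12.0754 + 14.1622) = 75.7497 / 26.2376 = 2.88707

2.887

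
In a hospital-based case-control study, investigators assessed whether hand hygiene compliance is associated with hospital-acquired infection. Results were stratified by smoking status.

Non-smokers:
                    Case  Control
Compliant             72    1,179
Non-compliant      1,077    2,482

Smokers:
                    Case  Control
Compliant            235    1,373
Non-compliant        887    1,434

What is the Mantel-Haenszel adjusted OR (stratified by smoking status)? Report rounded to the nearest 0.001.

OR_MH = Σ(aᵢdᵢ/nᵢ) / Σ(bᵢcᵢ/nᵢ), where nᵢ is the stratum total.
Stratum 1 (Non-smokers): n = 4810; a·d/n = 72·2482/4810 = 37.1526; b·c/n = 1179·1077/4810 = 263.9881
Stratum 2 (Smokers): n = 3929; a·d/n = 235·1434/3929 = 85.7699; b·c/n = 1373·887/3929 = 309.9646
OR_MH = (37.1526 + 85.7699) / (263.9881 + 309.9646) = 122.9225 / 573.9528 = 0.21417

0.214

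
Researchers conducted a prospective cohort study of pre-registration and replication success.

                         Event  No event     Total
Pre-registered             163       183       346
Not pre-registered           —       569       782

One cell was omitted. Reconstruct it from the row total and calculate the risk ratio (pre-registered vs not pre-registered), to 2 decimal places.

1.73

The missing cell is in the unexposed row: 782 − 569 = 213.
So a = 163, b = 183, c = 213, d = 569.
RR = [a/(a+b)] / [c/(c+d)] = (163/346) / (213/782) = 0.47110/0.27238 = 1.72957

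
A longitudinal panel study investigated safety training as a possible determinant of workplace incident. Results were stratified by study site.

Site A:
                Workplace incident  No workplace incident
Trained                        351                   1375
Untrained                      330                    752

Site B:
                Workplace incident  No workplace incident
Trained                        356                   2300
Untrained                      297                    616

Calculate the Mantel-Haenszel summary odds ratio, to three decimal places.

0.440

OR_MH = Σ(aᵢdᵢ/nᵢ) / Σ(bᵢcᵢ/nᵢ), where nᵢ is the stratum total.
Stratum 1 (Site A): n = 2808; a·d/n = 351·752/2808 = 94.0000; b·c/n = 1375·330/2808 = 161.5919
Stratum 2 (Site B): n = 3569; a·d/n = 356·616/3569 = 61.4447; b·c/n = 2300·297/3569 = 191.3982
OR_MH = (94.0000 + 61.4447) / (161.5919 + 191.3982) = 155.4447 / 352.9900 = 0.44037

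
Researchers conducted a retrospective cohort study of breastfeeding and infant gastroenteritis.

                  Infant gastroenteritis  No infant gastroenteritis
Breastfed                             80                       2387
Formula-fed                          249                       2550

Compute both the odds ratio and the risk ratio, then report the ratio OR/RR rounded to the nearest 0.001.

Cells: a = 80, b = 2387, c = 249, d = 2550.
OR = (80·2550)/(2387·249) = 204000/594363 = 0.34322
Risk in exposed = 80/2467 = 0.03243; risk in unexposed = 249/2799 = 0.08896; RR = 0.36452
OR/RR = 0.34322 / 0.36452 = 0.94157
The outcome is rare in both groups, so OR ≈ RR (ratio near 1).

0.942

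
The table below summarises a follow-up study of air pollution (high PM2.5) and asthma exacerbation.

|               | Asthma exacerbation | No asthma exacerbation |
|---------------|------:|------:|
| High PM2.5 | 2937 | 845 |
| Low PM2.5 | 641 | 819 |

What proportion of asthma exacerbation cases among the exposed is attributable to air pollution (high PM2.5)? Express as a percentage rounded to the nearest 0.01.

43.46

Cells: a = 2937, b = 845, c = 641, d = 819.
Risk in exposed = 2937/3782 = 0.77657; risk in unexposed = 641/1460 = 0.43904.
RR = 0.77657/0.43904 = 1.76879
AR% = (RR − 1)/RR × 100 = (1.76879 − 1)/1.76879 × 100 = 43.4643%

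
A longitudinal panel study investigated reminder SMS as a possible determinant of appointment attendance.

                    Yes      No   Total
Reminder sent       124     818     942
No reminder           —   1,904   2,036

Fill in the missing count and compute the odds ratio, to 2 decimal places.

The missing cell is in the unexposed row: 2036 − 1904 = 132.
So a = 124, b = 818, c = 132, d = 1904.
OR = (a·d)/(b·c) = (124 × 1904) / (818 × 132) = 236096 / 107976 = 2.18656

2.19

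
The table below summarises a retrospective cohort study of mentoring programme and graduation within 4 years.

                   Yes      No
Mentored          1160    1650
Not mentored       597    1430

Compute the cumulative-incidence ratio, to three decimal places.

Cells: a = 1160, b = 1650, c = 597, d = 1430.
Risk in exposed = 1160/2810 = 0.41281; risk in unexposed = 597/2027 = 0.29452.
RR = 0.41281 / 0.29452 = 1.40162
The risk among the exposed is 1.40 times that among the unexposed.

1.402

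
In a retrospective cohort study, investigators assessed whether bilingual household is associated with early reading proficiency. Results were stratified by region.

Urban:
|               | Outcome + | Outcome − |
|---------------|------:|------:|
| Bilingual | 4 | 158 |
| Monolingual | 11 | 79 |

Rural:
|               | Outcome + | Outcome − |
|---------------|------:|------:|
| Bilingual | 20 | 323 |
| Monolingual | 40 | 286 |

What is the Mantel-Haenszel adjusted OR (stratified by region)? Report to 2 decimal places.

OR_MH = Σ(aᵢdᵢ/nᵢ) / Σ(bᵢcᵢ/nᵢ), where nᵢ is the stratum total.
Stratum 1 (Urban): n = 252; a·d/n = 4·79/252 = 1.2540; b·c/n = 158·11/252 = 6.8968
Stratum 2 (Rural): n = 669; a·d/n = 20·286/669 = 8.5501; b·c/n = 323·40/669 = 19.3124
OR_MH = (1.2540 + 8.5501) / (6.8968 + 19.3124) = 9.8040 / 26.2092 = 0.37407

0.37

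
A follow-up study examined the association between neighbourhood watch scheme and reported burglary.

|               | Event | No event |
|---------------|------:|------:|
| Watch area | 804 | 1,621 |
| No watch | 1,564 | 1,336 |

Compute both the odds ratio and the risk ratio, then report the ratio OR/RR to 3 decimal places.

Cells: a = 804, b = 1621, c = 1564, d = 1336.
OR = (804·1336)/(1621·1564) = 1074144/2535244 = 0.42368
Risk in exposed = 804/2425 = 0.33155; risk in unexposed = 1564/2900 = 0.53931; RR = 0.61476
OR/RR = 0.42368 / 0.61476 = 0.68919
The outcome is not rare, so the OR lies further from 1 than the RR.

0.689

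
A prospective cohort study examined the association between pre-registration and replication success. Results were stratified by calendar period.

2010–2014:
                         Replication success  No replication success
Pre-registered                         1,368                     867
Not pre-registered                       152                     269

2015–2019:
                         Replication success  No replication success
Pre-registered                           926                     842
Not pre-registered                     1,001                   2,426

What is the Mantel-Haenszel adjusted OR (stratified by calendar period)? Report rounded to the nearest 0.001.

OR_MH = Σ(aᵢdᵢ/nᵢ) / Σ(bᵢcᵢ/nᵢ), where nᵢ is the stratum total.
Stratum 1 (2010–2014): n = 2656; a·d/n = 1368·269/2656 = 138.5512; b·c/n = 867·152/2656 = 49.6175
Stratum 2 (2015–2019): n = 5195; a·d/n = 926·2426/5195 = 432.4304; b·c/n = 842·1001/5195 = 162.2410
OR_MH = (138.5512 + 432.4304) / (49.6175 + 162.2410) = 570.9816 / 211.8585 = 2.69511

2.695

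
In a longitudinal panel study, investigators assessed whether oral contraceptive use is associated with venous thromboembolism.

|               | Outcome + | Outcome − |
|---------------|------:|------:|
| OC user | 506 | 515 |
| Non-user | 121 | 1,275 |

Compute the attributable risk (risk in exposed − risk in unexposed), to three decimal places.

0.409

Cells: a = 506, b = 515, c = 121, d = 1275.
Risk in exposed = 506/1021 = 0.495593; risk in unexposed = 121/1396 = 0.086676.
Risk difference = 0.495593 − 0.086676 = 0.408916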